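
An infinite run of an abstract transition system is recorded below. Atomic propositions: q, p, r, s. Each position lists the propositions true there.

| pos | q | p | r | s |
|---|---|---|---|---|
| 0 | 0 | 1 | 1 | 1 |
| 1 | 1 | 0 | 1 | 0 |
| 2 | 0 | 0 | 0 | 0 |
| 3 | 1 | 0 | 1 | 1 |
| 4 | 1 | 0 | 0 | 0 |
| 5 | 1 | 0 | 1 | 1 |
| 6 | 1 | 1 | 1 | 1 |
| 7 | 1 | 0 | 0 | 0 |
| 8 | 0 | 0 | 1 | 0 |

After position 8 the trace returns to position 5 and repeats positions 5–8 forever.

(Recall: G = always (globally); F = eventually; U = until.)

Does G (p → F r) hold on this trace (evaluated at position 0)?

Yes

p → F r holds at every position 0..8, and those are all positions ever visited, so G (p → F r) holds.
Positions where p holds: 0, 6.
Check F r at each: 0→ok, 6→ok.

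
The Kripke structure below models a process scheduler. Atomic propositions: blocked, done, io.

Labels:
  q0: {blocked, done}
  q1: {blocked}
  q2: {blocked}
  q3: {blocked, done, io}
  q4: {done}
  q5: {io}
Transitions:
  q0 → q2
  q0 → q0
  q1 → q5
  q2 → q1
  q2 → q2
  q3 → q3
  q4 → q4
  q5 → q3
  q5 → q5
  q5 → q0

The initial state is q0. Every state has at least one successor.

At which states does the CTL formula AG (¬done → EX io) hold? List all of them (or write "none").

{q3, q4}

States satisfying ¬done → EX io: {q0, q1, q3, q4, q5}.
States satisfying AG (¬done → EX io): {q3, q4}.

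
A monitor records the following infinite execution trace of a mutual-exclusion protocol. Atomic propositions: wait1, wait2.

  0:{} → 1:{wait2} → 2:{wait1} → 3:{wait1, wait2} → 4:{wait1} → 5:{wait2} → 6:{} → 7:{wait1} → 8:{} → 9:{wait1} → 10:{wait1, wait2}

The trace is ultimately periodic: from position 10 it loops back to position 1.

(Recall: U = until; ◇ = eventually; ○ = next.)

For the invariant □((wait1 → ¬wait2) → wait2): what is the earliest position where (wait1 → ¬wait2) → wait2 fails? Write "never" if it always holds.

At position 0 the labels are {}, so (wait1 → ¬wait2) → wait2 is false there. This is the first violation.

0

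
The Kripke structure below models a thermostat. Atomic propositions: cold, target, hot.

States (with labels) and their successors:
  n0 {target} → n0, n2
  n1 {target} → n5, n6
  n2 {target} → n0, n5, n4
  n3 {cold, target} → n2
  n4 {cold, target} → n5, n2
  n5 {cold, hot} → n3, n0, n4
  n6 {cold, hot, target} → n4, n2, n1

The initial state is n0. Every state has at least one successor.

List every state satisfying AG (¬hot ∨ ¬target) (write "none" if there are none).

{n0, n2, n3, n4, n5}

States satisfying ¬hot ∨ ¬target: {n0, n1, n2, n3, n4, n5}.
States satisfying AG (¬hot ∨ ¬target): {n0, n2, n3, n4, n5}.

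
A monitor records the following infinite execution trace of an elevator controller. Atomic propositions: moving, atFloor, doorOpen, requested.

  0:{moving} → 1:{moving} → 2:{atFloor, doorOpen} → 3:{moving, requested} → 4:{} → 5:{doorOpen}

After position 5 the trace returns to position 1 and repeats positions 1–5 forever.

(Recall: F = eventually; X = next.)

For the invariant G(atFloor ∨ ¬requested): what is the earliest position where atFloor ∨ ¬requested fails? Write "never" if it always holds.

Check atFloor ∨ ¬requested at each position in order: 0 ✓, 1 ✓, 2 ✓.
At position 3 the labels are {moving, requested}, so atFloor ∨ ¬requested is false there. This is the first violation.

3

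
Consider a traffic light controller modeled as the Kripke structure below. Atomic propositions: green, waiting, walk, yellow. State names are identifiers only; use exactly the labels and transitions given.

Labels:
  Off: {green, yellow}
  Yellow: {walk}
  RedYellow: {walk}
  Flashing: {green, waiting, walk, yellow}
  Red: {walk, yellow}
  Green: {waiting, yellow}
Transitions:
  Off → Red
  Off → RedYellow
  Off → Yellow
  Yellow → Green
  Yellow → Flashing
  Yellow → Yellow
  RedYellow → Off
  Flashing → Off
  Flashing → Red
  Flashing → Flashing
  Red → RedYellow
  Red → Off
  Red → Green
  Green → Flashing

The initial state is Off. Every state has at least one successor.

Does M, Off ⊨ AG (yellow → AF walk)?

Holds

States satisfying yellow → AF walk: {Off, Yellow, RedYellow, Flashing, Red, Green}.
States satisfying AG (yellow → AF walk): {Off, Yellow, RedYellow, Flashing, Red, Green}.
Every state reachable from Off satisfies yellow → AF walk.
Off ∈ Sat(AG (yellow → AF walk)).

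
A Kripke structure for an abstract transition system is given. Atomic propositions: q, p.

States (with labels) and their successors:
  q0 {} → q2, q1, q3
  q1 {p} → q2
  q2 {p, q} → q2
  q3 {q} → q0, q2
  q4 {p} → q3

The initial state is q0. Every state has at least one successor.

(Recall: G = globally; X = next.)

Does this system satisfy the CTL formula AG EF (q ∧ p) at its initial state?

Satisfied

States satisfying EF (q ∧ p): {q0, q1, q2, q3, q4}.
States satisfying AG EF (q ∧ p): {q0, q1, q2, q3, q4}.
Every state reachable from q0 satisfies EF (q ∧ p).
q0 ∈ Sat(AG EF (q ∧ p)).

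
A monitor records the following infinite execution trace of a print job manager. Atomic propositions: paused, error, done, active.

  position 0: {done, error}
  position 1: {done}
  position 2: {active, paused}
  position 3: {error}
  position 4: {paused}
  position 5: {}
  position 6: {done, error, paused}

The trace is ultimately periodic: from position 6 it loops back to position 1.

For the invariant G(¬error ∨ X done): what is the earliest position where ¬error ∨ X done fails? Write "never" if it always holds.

3

Check ¬error ∨ X done at each position in order: 0 ✓, 1 ✓, 2 ✓.
At position 3 the labels are {error} and the next position 4 has {paused}, so ¬error ∨ X done is false there. This is the first violation.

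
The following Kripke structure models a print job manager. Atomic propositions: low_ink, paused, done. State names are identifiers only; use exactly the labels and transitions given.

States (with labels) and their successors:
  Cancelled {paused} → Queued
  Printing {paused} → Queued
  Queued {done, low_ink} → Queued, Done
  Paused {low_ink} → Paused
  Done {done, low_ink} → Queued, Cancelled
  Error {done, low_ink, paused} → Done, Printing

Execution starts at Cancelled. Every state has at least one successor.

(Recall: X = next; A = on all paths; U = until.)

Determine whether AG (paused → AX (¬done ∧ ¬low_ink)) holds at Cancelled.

States satisfying paused → AX (¬done ∧ ¬low_ink): {Queued, Paused, Done}.
States satisfying AG (paused → AX (¬done ∧ ¬low_ink)): {Paused}.
Cancelled is reachable from Cancelled and violates paused → AX (¬done ∧ ¬low_ink), so AG fails at Cancelled.
Cancelled ∉ Sat(AG (paused → AX (¬done ∧ ¬low_ink))).

Violated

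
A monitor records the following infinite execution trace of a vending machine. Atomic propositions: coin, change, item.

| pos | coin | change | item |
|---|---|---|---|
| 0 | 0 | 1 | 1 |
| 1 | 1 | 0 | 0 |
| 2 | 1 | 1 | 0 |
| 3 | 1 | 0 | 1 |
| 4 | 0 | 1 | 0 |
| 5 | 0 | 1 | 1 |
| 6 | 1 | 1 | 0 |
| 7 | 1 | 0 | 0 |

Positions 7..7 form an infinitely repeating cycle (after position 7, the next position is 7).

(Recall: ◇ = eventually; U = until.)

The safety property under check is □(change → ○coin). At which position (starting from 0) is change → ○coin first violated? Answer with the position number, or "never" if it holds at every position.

Check change → ○coin at each position in order: 0 ✓, 1 ✓, 2 ✓, 3 ✓.
At position 4 the labels are {change} and the next position 5 has {change, item}, so change → ○coin is false there. This is the first violation.

4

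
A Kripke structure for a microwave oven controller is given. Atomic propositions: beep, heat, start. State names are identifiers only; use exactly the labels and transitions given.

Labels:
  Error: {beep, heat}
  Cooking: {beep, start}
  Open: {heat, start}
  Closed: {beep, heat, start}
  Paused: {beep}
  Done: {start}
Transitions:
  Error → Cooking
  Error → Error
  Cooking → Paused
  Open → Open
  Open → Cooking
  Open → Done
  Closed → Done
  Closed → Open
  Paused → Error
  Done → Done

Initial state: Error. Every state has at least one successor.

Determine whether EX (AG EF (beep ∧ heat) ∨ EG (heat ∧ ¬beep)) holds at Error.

Yes

States satisfying AG EF (beep ∧ heat) ∨ EG (heat ∧ ¬beep): {Error, Cooking, Open, Paused}.
States satisfying EX (AG EF (beep ∧ heat) ∨ EG (heat ∧ ¬beep)): {Error, Cooking, Open, Closed, Paused}.
Error ∈ Sat(EX (AG EF (beep ∧ heat) ∨ EG (heat ∧ ¬beep))).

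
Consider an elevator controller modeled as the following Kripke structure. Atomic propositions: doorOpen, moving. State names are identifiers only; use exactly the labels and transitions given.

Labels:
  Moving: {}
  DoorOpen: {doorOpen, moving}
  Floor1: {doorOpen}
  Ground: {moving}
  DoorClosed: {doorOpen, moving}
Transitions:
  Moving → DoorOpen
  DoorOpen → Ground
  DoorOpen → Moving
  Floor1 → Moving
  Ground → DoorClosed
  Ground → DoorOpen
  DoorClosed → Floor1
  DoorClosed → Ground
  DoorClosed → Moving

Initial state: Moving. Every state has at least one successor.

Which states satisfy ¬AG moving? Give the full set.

States satisfying moving: {DoorOpen, Ground, DoorClosed}.
States satisfying AG moving: ∅.
States satisfying ¬AG moving: {Moving, DoorOpen, Floor1, Ground, DoorClosed}.

{Moving, DoorOpen, Floor1, Ground, DoorClosed}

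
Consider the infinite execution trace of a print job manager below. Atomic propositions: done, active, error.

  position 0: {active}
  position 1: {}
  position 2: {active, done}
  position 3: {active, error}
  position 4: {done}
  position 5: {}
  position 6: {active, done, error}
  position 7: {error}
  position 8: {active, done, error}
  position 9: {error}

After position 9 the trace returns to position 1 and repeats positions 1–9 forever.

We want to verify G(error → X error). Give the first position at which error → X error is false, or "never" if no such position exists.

3

Check error → X error at each position in order: 0 ✓, 1 ✓, 2 ✓.
At position 3 the labels are {active, error} and the next position 4 has {done}, so error → X error is false there. This is the first violation.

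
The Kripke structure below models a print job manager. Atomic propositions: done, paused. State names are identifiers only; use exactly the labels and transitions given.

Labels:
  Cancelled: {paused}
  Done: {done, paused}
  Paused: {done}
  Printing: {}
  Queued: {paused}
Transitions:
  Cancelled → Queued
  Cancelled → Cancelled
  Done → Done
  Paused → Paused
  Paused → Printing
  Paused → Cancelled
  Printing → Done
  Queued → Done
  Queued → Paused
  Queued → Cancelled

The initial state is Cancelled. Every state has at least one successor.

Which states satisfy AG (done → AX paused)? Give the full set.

States satisfying done → AX paused: {Cancelled, Done, Printing, Queued}.
States satisfying AG (done → AX paused): {Done, Printing}.

{Done, Printing}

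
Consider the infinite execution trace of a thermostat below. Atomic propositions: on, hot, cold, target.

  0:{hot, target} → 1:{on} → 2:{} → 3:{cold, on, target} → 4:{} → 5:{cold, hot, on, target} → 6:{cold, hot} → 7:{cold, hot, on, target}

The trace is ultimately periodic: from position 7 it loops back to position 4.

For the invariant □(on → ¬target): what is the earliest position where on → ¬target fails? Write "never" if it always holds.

3

Check on → ¬target at each position in order: 0 ✓, 1 ✓, 2 ✓.
At position 3 the labels are {cold, on, target}, so on → ¬target is false there. This is the first violation.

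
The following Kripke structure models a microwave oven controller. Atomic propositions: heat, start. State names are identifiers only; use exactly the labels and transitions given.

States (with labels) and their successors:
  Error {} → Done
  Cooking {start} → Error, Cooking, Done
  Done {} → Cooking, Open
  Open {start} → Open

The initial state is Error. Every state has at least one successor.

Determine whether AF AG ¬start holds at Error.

Does not hold

States satisfying AG ¬start: ∅.
States satisfying AF AG ¬start: ∅.
There is a path from Error along which AG ¬start never holds.
Error ∉ Sat(AF AG ¬start).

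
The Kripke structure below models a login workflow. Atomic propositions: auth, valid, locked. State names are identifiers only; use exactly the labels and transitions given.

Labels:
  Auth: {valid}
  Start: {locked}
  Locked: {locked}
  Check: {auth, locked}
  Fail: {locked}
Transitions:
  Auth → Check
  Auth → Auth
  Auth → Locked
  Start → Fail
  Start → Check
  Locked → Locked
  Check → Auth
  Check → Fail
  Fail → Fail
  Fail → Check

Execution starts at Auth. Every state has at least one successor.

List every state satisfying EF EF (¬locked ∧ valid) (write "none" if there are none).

States satisfying EF (¬locked ∧ valid): {Auth, Start, Check, Fail}.
States satisfying EF EF (¬locked ∧ valid): {Auth, Start, Check, Fail}.

{Auth, Start, Check, Fail}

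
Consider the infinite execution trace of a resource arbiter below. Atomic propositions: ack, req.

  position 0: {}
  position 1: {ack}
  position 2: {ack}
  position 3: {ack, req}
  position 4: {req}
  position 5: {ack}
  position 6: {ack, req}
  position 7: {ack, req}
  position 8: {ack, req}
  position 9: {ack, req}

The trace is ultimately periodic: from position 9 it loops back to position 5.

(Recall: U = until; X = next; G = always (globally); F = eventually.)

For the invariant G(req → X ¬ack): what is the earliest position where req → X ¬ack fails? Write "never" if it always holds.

4

Check req → X ¬ack at each position in order: 0 ✓, 1 ✓, 2 ✓, 3 ✓.
At position 4 the labels are {req} and the next position 5 has {ack}, so req → X ¬ack is false there. This is the first violation.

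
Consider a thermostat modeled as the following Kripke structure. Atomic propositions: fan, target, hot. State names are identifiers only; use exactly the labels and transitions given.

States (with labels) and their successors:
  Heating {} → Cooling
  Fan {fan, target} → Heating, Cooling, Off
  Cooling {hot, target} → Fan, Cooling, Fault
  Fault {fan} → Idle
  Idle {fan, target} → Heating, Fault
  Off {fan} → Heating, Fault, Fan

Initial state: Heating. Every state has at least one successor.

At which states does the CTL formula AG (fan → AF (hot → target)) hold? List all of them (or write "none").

States satisfying fan → AF (hot → target): {Heating, Fan, Cooling, Fault, Idle, Off}.
States satisfying AG (fan → AF (hot → target)): {Heating, Fan, Cooling, Fault, Idle, Off}.

{Heating, Fan, Cooling, Fault, Idle, Off}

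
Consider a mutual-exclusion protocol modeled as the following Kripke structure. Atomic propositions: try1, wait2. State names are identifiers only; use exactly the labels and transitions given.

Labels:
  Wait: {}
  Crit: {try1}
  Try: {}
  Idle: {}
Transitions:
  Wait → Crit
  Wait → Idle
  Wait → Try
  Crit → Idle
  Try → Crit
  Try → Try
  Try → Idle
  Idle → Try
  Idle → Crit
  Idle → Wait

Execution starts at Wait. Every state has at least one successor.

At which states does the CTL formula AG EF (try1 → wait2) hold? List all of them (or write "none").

States satisfying EF (try1 → wait2): {Wait, Crit, Try, Idle}.
States satisfying AG EF (try1 → wait2): {Wait, Crit, Try, Idle}.

{Wait, Crit, Try, Idle}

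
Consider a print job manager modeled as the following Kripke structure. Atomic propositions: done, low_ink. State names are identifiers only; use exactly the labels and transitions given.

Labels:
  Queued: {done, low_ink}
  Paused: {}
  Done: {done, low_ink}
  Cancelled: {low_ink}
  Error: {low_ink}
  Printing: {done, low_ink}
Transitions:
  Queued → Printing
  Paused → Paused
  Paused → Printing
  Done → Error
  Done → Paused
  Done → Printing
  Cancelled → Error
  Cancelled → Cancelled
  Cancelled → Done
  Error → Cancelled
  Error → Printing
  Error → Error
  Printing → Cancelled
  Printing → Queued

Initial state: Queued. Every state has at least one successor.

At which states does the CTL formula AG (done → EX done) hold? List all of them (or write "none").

States satisfying done → EX done: {Queued, Paused, Done, Cancelled, Error, Printing}.
States satisfying AG (done → EX done): {Queued, Paused, Done, Cancelled, Error, Printing}.

{Queued, Paused, Done, Cancelled, Error, Printing}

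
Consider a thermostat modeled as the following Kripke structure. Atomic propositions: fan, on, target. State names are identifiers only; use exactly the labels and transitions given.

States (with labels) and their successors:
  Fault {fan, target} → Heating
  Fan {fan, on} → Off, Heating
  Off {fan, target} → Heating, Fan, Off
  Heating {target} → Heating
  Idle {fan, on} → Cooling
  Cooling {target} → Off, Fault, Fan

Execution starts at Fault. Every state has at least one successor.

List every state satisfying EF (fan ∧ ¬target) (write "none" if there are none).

States satisfying fan ∧ ¬target: {Fan, Idle}.
States satisfying EF (fan ∧ ¬target): {Fan, Off, Idle, Cooling}.

{Fan, Off, Idle, Cooling}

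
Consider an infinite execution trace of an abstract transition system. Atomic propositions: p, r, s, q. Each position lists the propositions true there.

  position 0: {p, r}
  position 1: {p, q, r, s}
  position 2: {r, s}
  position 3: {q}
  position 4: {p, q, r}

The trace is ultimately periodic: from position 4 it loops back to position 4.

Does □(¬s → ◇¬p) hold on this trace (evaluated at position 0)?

¬s → ◇¬p must hold at every position from 0 onward. It fails at position 4, so □(¬s → ◇¬p) is false.
Positions where ¬s holds: 0, 3, 4.
Check ◇¬p at each: 0→ok, 3→ok, 4→fails.

Does not hold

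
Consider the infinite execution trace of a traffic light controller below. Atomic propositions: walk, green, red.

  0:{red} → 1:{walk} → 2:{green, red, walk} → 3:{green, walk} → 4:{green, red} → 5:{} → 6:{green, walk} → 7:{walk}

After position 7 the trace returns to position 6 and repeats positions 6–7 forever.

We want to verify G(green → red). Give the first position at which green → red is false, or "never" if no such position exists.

3

Check green → red at each position in order: 0 ✓, 1 ✓, 2 ✓.
At position 3 the labels are {green, walk}, so green → red is false there. This is the first violation.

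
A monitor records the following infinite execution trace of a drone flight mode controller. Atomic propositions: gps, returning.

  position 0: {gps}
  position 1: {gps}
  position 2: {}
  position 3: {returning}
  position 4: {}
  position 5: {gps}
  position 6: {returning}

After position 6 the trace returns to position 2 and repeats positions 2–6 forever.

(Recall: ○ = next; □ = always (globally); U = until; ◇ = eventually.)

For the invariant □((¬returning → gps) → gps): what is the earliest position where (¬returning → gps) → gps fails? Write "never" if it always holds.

Check (¬returning → gps) → gps at each position in order: 0 ✓, 1 ✓, 2 ✓.
At position 3 the labels are {returning}, so (¬returning → gps) → gps is false there. This is the first violation.

3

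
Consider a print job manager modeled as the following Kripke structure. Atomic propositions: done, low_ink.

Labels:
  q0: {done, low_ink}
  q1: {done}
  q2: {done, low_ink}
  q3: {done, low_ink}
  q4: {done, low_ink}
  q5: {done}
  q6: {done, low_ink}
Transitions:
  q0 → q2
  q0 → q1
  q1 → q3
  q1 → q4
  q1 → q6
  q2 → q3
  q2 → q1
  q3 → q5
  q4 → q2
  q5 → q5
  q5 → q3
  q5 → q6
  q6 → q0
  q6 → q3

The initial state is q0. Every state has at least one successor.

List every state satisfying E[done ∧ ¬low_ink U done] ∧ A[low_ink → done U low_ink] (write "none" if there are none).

{q0, q1, q2, q3, q4, q6}

States satisfying done ∧ ¬low_ink: {q1, q5}.
States satisfying done: {q0, q1, q2, q3, q4, q5, q6}.
States satisfying E[done ∧ ¬low_ink U done]: {q0, q1, q2, q3, q4, q5, q6}.
States satisfying low_ink → done: {q0, q1, q2, q3, q4, q5, q6}.
States satisfying low_ink: {q0, q2, q3, q4, q6}.
States satisfying A[low_ink → done U low_ink]: {q0, q1, q2, q3, q4, q6}.
States satisfying E[done ∧ ¬low_ink U done] ∧ A[low_ink → done U low_ink]: {q0, q1, q2, q3, q4, q6}.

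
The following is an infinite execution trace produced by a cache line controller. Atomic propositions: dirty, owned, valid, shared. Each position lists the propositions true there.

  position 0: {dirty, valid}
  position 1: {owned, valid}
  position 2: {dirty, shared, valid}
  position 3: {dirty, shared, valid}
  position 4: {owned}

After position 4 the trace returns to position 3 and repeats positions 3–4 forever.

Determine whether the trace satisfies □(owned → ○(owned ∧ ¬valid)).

owned → ○(owned ∧ ¬valid) must hold at every position from 0 onward. It fails at position 1, so □(owned → ○(owned ∧ ¬valid)) is false.
Positions where owned holds: 1, 4.
Check ○(owned ∧ ¬valid) at each: 1→fails, 4→fails.

Violated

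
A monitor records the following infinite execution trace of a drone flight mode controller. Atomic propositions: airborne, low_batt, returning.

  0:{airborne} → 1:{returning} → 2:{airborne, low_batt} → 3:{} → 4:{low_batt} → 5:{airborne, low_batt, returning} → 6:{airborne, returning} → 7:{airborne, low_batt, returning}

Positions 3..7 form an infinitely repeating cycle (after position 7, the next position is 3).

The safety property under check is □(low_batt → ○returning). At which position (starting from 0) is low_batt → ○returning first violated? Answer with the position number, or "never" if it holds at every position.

Check low_batt → ○returning at each position in order: 0 ✓, 1 ✓.
At position 2 the labels are {airborne, low_batt} and the next position 3 has {}, so low_batt → ○returning is false there. This is the first violation.

2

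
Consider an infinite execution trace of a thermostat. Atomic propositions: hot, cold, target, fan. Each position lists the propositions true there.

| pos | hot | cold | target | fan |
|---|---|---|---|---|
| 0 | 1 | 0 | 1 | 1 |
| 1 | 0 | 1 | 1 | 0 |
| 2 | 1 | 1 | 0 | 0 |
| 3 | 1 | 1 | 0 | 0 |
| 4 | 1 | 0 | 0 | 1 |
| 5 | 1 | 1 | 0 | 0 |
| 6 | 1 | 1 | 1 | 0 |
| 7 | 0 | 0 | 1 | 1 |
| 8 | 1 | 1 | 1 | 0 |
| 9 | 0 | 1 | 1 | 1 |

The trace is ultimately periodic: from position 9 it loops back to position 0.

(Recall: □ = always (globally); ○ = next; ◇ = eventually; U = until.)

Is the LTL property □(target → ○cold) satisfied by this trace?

No

target → ○cold must hold at every position from 0 onward. It fails at position 6, so □(target → ○cold) is false.
Positions where target holds: 0, 1, 6, 7, 8, 9.
Check ○cold at each: 0→ok, 1→ok, 6→fails, 7→ok, 8→ok, 9→fails.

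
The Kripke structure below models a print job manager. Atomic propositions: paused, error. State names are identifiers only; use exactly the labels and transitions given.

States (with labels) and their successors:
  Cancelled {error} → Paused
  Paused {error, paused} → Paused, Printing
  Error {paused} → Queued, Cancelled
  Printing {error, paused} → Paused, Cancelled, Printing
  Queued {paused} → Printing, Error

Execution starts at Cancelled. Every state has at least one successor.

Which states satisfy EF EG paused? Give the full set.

States satisfying EG paused: {Paused, Error, Printing, Queued}.
States satisfying EF EG paused: {Cancelled, Paused, Error, Printing, Queued}.

{Cancelled, Paused, Error, Printing, Queued}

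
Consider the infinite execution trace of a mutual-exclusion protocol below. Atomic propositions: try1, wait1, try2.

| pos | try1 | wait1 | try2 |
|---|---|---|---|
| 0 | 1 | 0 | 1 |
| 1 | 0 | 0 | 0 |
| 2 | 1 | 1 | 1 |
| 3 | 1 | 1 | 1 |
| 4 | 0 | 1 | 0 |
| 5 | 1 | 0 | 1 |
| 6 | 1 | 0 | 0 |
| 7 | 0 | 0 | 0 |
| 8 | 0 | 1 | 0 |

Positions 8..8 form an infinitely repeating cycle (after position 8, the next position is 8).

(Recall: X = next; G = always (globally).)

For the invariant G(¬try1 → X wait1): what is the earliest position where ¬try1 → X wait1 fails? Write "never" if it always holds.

4

Check ¬try1 → X wait1 at each position in order: 0 ✓, 1 ✓, 2 ✓, 3 ✓.
At position 4 the labels are {wait1} and the next position 5 has {try1, try2}, so ¬try1 → X wait1 is false there. This is the first violation.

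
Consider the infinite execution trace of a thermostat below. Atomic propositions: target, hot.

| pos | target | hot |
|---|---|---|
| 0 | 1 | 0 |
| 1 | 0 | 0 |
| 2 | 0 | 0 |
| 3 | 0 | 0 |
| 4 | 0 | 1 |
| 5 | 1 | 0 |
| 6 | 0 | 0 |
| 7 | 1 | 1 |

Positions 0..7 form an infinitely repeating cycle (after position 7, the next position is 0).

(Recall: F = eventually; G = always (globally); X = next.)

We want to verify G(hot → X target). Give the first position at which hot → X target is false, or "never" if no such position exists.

never

hot → X target holds at every position 0..7, and those are all the positions the trace ever visits, so the invariant G(hot → X target) is never violated.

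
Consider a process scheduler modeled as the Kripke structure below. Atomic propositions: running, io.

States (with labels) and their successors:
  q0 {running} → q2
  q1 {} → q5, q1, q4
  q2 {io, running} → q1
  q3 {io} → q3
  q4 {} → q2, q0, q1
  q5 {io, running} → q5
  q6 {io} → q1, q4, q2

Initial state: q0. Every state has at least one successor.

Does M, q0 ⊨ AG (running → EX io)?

States satisfying running → EX io: {q0, q1, q3, q4, q5, q6}.
States satisfying AG (running → EX io): {q3, q5}.
q2 is reachable from q0 and violates running → EX io, so AG fails at q0.
q0 ∉ Sat(AG (running → EX io)).

Violated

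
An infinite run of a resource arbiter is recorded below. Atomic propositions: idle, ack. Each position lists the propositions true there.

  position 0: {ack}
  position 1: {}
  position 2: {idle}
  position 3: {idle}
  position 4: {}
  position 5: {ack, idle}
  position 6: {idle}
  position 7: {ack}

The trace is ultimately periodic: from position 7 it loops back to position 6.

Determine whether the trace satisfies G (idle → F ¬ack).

idle → F ¬ack holds at every position 0..7, and those are all positions ever visited, so G (idle → F ¬ack) holds.
Positions where idle holds: 2, 3, 5, 6.
Check F ¬ack at each: 2→ok, 3→ok, 5→ok, 6→ok.

Yes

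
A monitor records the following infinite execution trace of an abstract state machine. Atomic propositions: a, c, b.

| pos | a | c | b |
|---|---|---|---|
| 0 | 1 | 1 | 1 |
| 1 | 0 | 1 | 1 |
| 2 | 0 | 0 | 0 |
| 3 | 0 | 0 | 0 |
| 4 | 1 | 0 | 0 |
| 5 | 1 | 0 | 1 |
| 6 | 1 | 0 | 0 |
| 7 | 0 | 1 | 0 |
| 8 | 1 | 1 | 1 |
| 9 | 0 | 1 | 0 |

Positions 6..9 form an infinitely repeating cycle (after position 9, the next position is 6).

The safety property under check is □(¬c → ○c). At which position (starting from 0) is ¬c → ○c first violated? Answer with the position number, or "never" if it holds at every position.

Check ¬c → ○c at each position in order: 0 ✓, 1 ✓.
At position 2 the labels are {} and the next position 3 has {}, so ¬c → ○c is false there. This is the first violation.

2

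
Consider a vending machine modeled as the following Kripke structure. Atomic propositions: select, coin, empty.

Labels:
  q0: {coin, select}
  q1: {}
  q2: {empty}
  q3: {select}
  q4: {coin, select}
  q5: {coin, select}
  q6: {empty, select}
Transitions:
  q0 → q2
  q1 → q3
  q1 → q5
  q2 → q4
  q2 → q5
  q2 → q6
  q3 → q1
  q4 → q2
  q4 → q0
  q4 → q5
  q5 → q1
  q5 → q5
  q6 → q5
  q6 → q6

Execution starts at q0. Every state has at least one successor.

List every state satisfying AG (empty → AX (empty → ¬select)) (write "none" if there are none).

{q1, q3, q5}

States satisfying empty → AX (empty → ¬select): {q0, q1, q3, q4, q5}.
States satisfying AG (empty → AX (empty → ¬select)): {q1, q3, q5}.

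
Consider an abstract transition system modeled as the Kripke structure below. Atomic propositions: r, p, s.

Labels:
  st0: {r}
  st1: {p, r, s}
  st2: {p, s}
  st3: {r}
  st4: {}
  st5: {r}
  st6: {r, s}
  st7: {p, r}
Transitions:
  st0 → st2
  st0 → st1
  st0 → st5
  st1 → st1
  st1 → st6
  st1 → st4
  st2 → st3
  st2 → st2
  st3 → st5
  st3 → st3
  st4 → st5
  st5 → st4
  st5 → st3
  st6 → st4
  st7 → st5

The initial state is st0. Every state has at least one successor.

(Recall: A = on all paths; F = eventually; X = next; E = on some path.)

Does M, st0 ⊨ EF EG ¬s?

Yes

States satisfying EG ¬s: {st0, st3, st4, st5, st7}.
States satisfying EF EG ¬s: {st0, st1, st2, st3, st4, st5, st6, st7}.
Some path from st0 reaches a state where EG ¬s holds.
st0 ∈ Sat(EF EG ¬s).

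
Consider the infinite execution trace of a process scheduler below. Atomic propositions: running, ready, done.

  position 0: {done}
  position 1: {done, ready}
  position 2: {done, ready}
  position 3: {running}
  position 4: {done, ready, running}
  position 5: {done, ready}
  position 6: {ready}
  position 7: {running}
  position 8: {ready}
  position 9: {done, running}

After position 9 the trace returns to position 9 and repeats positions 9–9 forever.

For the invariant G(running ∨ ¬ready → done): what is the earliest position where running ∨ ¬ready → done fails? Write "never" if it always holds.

Check running ∨ ¬ready → done at each position in order: 0 ✓, 1 ✓, 2 ✓.
At position 3 the labels are {running}, so running ∨ ¬ready → done is false there. This is the first violation.

3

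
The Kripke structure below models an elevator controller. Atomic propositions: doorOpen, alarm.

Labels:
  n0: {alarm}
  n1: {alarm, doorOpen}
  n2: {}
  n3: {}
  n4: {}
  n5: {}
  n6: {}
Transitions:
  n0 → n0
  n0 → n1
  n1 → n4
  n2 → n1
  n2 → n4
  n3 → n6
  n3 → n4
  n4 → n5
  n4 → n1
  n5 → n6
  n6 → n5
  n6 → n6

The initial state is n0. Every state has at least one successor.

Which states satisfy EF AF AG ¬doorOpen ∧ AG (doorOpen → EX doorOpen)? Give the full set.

States satisfying AF AG ¬doorOpen: {n5, n6}.
States satisfying EF AF AG ¬doorOpen: {n0, n1, n2, n3, n4, n5, n6}.
States satisfying doorOpen → EX doorOpen: {n0, n2, n3, n4, n5, n6}.
States satisfying AG (doorOpen → EX doorOpen): {n5, n6}.
States satisfying EF AF AG ¬doorOpen ∧ AG (doorOpen → EX doorOpen): {n5, n6}.

{n5, n6}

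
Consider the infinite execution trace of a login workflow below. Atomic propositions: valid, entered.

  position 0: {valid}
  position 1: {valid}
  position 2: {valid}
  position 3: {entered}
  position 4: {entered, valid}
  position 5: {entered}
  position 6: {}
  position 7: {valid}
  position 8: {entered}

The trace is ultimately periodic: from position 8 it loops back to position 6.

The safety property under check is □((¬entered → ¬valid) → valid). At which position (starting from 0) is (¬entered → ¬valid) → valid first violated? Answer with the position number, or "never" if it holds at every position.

3

Check (¬entered → ¬valid) → valid at each position in order: 0 ✓, 1 ✓, 2 ✓.
At position 3 the labels are {entered}, so (¬entered → ¬valid) → valid is false there. This is the first violation.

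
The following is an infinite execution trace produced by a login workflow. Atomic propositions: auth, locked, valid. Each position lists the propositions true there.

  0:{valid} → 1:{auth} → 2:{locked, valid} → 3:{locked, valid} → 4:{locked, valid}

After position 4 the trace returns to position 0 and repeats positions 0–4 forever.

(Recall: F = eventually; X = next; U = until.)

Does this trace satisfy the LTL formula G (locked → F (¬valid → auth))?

locked → F (¬valid → auth) holds at every position 0..4, and those are all positions ever visited, so G (locked → F (¬valid → auth)) holds.
Positions where locked holds: 2, 3, 4.
Check F (¬valid → auth) at each: 2→ok, 3→ok, 4→ok.

Satisfied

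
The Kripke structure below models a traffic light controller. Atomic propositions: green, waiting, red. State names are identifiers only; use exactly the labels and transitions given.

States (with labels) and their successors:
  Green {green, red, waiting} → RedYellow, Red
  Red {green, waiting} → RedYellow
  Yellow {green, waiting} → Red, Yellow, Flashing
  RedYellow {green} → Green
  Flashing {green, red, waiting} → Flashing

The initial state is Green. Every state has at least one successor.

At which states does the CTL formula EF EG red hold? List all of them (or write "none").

States satisfying EG red: {Flashing}.
States satisfying EF EG red: {Yellow, Flashing}.

{Yellow, Flashing}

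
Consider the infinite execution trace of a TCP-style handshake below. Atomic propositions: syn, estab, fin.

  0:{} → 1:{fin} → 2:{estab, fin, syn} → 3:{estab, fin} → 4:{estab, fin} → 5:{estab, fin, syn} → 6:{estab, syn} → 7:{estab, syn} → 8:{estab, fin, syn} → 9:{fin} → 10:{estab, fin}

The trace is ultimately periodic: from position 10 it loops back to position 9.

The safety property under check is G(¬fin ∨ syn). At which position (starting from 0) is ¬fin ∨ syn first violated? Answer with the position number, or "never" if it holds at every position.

Check ¬fin ∨ syn at each position in order: 0 ✓.
At position 1 the labels are {fin}, so ¬fin ∨ syn is false there. This is the first violation.

1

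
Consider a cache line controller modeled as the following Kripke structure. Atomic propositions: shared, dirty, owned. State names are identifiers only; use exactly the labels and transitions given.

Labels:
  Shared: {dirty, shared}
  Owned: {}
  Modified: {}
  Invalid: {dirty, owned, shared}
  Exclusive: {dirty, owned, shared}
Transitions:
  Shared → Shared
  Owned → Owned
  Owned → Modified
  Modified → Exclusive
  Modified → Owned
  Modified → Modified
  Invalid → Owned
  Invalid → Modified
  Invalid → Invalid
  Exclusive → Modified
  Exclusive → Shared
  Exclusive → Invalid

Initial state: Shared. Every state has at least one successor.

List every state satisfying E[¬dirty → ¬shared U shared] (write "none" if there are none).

States satisfying ¬dirty → ¬shared: {Shared, Owned, Modified, Invalid, Exclusive}.
States satisfying shared: {Shared, Invalid, Exclusive}.
States satisfying E[¬dirty → ¬shared U shared]: {Shared, Owned, Modified, Invalid, Exclusive}.

{Shared, Owned, Modified, Invalid, Exclusive}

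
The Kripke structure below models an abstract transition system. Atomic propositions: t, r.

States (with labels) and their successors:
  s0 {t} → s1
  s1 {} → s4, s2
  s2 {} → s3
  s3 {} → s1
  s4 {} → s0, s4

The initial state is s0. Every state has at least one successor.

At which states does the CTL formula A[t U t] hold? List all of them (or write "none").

{s0}

States satisfying t: {s0}.
States satisfying A[t U t]: {s0}.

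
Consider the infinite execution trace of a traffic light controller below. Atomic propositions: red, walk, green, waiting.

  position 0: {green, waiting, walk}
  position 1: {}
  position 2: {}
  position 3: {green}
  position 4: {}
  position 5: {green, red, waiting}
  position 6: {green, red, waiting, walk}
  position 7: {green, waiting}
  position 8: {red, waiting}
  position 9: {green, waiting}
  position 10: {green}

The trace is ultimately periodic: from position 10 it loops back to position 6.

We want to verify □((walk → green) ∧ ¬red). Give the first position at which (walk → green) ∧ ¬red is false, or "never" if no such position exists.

5

Check (walk → green) ∧ ¬red at each position in order: 0 ✓, 1 ✓, 2 ✓, 3 ✓, 4 ✓.
At position 5 the labels are {green, red, waiting}, so (walk → green) ∧ ¬red is false there. This is the first violation.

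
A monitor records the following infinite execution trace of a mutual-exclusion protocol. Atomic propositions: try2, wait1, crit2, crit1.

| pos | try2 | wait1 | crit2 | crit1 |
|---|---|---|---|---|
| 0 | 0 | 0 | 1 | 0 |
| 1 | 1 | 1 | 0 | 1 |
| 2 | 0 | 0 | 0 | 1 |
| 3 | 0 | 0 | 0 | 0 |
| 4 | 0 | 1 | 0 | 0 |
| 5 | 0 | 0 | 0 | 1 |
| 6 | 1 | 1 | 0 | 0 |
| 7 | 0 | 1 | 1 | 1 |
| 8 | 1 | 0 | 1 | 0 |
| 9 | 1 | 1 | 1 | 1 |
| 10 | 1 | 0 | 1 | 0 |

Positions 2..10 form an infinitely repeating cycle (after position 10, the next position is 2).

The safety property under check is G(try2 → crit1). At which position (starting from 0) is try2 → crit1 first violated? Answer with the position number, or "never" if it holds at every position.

6

Check try2 → crit1 at each position in order: 0 ✓, 1 ✓, 2 ✓, 3 ✓, 4 ✓, 5 ✓.
At position 6 the labels are {try2, wait1}, so try2 → crit1 is false there. This is the first violation.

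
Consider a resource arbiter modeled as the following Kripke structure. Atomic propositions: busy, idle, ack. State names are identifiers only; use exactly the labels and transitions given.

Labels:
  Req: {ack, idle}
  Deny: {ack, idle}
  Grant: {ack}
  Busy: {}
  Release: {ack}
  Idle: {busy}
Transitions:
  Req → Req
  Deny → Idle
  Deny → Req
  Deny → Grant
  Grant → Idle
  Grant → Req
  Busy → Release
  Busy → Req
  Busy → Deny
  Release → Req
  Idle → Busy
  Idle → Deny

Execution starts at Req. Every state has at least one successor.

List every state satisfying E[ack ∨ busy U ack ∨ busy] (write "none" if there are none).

{Req, Deny, Grant, Release, Idle}

States satisfying ack ∨ busy: {Req, Deny, Grant, Release, Idle}.
States satisfying E[ack ∨ busy U ack ∨ busy]: {Req, Deny, Grant, Release, Idle}.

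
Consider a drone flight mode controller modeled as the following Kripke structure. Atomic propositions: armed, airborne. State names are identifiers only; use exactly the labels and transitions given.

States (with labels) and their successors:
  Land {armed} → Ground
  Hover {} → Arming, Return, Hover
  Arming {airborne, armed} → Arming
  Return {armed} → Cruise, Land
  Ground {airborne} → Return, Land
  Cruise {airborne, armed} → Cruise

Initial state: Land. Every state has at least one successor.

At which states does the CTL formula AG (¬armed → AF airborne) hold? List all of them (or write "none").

{Land, Arming, Return, Ground, Cruise}

States satisfying ¬armed → AF airborne: {Land, Arming, Return, Ground, Cruise}.
States satisfying AG (¬armed → AF airborne): {Land, Arming, Return, Ground, Cruise}.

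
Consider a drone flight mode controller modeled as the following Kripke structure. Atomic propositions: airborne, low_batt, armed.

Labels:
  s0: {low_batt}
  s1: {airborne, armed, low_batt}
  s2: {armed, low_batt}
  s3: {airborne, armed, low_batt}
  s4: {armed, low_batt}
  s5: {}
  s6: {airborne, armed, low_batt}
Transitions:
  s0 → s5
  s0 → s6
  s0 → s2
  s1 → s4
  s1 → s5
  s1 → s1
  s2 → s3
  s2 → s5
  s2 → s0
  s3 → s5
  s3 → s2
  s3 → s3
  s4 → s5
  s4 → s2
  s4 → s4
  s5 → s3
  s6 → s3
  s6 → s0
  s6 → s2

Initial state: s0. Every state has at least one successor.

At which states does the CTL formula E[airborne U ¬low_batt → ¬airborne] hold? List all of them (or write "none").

{s0, s1, s2, s3, s4, s5, s6}

States satisfying airborne: {s1, s3, s6}.
States satisfying ¬low_batt → ¬airborne: {s0, s1, s2, s3, s4, s5, s6}.
States satisfying E[airborne U ¬low_batt → ¬airborne]: {s0, s1, s2, s3, s4, s5, s6}.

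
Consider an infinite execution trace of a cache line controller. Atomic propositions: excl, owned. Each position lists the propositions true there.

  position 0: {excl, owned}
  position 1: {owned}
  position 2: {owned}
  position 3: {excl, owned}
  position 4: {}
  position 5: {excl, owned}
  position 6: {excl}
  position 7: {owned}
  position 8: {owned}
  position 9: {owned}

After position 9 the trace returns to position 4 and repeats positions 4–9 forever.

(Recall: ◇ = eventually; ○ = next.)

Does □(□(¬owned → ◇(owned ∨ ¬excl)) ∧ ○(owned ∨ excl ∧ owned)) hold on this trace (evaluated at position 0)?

□(¬owned → ◇(owned ∨ ¬excl)) ∧ ○(owned ∨ excl ∧ owned) must hold at every position from 0 onward. It fails at position 3, so □(□(¬owned → ◇(owned ∨ ¬excl)) ∧ ○(owned ∨ excl ∧ owned)) is false.

Violated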